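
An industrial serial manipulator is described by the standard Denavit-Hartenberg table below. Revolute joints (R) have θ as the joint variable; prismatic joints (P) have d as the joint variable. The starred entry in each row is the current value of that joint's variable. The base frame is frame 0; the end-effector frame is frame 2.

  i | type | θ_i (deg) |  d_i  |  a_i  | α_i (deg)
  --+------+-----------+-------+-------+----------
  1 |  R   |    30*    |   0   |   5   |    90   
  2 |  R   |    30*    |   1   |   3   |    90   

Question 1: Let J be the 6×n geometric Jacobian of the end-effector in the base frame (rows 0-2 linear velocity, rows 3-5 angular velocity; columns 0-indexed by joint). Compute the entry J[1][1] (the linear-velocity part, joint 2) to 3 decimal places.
-0.750

axis z_1 = (0.5000,-0.8660,0.0000); lever o_n−o_1 = (2.7500,0.4330,1.5000)
cross product → J_v[:, 1] = (-1.2990,-0.7500,2.5981)
J_ω[:, 1] = z_1
entry J[1][1] = -0.7500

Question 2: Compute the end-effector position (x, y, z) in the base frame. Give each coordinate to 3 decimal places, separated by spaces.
after link 1: o_1 = (4.3301, 2.5000, 0.0000)
after link 2: o_2 = (7.0801, 2.9330, 1.5000)

7.080 2.933 1.500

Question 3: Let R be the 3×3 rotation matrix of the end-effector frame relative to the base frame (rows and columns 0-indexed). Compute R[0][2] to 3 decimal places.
0.433

End-effector z-axis (col 2 of R) = (0.4330,0.2500,-0.8660)
R[0][2] = 0.4330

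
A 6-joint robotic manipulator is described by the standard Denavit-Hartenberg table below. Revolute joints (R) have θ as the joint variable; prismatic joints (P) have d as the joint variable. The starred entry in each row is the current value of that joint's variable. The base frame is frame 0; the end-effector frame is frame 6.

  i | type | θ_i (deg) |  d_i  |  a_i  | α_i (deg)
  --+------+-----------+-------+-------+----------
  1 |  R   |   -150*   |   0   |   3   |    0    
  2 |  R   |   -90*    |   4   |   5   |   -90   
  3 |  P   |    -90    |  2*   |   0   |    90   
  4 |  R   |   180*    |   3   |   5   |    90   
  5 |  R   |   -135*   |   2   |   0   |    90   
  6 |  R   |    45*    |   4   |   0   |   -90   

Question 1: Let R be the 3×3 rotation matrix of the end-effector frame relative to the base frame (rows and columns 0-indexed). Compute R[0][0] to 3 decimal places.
End-effector x-axis (col 0 of R) = (-0.8624,0.0795,0.5000)
R[0][0] = -0.8624

-0.862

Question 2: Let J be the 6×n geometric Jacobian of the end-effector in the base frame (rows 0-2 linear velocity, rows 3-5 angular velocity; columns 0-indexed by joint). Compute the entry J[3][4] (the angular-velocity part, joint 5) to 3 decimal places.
axis z_4 = (-0.8660,-0.5000,0.0000); lever o_n−o_4 = (-0.3178,-3.4495,2.8284)
cross product → J_v[:, 4] = (-1.4142,2.4495,2.8284)
J_ω[:, 4] = z_4
entry J[3][4] = -0.8660

-0.866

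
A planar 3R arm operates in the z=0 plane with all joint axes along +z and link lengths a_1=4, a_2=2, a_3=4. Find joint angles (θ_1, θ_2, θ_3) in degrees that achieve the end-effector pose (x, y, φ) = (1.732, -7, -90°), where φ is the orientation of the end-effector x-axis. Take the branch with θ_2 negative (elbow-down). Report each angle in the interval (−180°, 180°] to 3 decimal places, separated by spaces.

-30.001 -120.001 60.001

wrist centre = target − a_3·(cos φ, sin φ) = (1.7320, -3.0000)
cos θ_2 = (11.9998−4²−2²)/(2·4·2) = -0.5000; θ_2 = -120.0007° (elbow-down)
β = atan2(-3.0000,1.7320) = -60.0007°; ψ = atan2(-1.7320,3.0000) = -30.0000°
θ_1 = β − ψ = -30.0007°
θ_3 = φ − θ_1 − θ_2 = 60.0015° (wrapped to (-180°,180°])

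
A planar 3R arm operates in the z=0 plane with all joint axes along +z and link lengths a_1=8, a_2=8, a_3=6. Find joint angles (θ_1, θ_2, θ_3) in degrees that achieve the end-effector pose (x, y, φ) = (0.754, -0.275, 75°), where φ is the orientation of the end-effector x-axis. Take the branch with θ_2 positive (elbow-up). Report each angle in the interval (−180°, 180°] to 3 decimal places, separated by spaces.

-164.997 135.000 104.997

wrist centre = target − a_3·(cos φ, sin φ) = (-0.7989, -6.0706)
cos θ_2 = (37.4899−8²−8²)/(2·8·8) = -0.7071; θ_2 = 135.0003° (elbow-up)
β = atan2(-6.0706,-0.7989) = -97.4973°; ψ = atan2(5.6568,2.3431) = 67.5001°
θ_1 = β − ψ = -164.9975°
θ_3 = φ − θ_1 − θ_2 = 104.9972° (wrapped to (-180°,180°])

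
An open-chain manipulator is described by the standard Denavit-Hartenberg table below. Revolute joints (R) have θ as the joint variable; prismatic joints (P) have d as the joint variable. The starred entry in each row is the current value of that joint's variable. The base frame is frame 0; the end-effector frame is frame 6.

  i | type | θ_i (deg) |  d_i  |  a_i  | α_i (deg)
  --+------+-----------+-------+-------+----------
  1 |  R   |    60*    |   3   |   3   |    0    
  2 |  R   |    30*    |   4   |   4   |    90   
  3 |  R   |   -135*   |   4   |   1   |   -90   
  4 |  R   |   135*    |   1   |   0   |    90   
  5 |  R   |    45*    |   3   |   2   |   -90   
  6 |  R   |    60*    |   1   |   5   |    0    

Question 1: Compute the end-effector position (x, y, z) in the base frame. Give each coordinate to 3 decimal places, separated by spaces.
after link 1: o_1 = (1.5000, 2.5981, 3.0000)
after link 2: o_2 = (1.5000, 6.5981, 7.0000)
after link 3: o_3 = (5.5000, 5.8910, 6.2929)
after link 4: o_4 = (5.5000, 6.5981, 5.5858)
after link 5: o_5 = (2.3787, 6.8052, 3.7929)
after link 6: o_6 = (4.6905, 11.2506, 4.7383)

4.691 11.251 4.738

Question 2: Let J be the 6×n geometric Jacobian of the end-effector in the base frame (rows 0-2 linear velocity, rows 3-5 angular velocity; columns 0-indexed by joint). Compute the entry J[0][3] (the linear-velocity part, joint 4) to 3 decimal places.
2.691

axis z_3 = (0.0000,0.7071,-0.7071); lever o_n−o_3 = (-0.8095,5.3596,-1.5546)
cross product → J_v[:, 3] = (2.6905,0.5724,0.5724)
J_ω[:, 3] = z_3
entry J[0][3] = 2.6905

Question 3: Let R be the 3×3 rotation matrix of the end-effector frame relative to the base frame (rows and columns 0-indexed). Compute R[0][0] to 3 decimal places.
End-effector x-axis (col 0 of R) = (0.3624,0.8598,0.3598)
R[0][0] = 0.3624

0.362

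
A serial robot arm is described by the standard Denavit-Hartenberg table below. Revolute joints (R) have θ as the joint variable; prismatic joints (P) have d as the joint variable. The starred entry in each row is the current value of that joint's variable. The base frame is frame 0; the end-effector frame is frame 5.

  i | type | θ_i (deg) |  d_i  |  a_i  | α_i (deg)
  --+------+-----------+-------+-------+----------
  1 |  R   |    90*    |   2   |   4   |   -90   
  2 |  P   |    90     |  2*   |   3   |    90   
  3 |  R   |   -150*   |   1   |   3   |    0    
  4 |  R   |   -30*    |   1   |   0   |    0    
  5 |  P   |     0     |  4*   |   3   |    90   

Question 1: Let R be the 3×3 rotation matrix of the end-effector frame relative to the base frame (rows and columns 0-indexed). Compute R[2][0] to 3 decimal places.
1.000

End-effector x-axis (col 0 of R) = (0.0000,-0.0000,1.0000)
R[2][0] = 1.0000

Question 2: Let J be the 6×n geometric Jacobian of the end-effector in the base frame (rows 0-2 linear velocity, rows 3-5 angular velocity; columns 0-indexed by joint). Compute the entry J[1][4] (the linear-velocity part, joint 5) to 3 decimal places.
1.000

prismatic axis z_4 = (0.0000,1.0000,0.0000)
J_v[:, 4] = z_4; J_ω[:, 4] = (0,0,0)
entry J[1][4] = 1.0000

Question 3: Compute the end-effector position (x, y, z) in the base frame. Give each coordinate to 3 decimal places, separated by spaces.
after link 1: o_1 = (0.0000, 4.0000, 2.0000)
after link 2: o_2 = (-2.0000, 4.0000, -1.0000)
after link 3: o_3 = (-0.5000, 5.0000, 1.5981)
after link 4: o_4 = (-0.5000, 6.0000, 1.5981)
after link 5: o_5 = (-0.5000, 10.0000, 4.5981)

-0.500 10.000 4.598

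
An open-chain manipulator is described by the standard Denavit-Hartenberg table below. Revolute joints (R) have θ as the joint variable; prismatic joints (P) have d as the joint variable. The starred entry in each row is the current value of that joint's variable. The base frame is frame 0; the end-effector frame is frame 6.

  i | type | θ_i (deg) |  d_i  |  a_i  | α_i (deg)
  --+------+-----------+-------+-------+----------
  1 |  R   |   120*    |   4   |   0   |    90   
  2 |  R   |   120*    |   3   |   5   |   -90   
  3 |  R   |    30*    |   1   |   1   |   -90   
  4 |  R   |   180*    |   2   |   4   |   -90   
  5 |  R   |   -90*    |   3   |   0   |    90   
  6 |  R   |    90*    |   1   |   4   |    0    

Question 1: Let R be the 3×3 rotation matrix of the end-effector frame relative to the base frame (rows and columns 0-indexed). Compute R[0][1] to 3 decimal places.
End-effector y-axis (col 1 of R) = (0.8750,0.2165,0.4330)
R[0][1] = 0.8750

0.875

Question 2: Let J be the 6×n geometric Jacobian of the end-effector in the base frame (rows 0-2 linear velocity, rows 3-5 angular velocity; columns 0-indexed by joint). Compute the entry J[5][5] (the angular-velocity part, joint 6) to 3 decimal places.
axis z_5 = (-0.2165,-0.6250,0.7500); lever o_n−o_5 = (1.5155,-3.6250,-1.2500)
cross product → J_v[:, 5] = (3.5000,0.8660,1.7321)
J_ω[:, 5] = z_5
entry J[5][5] = 0.7500

0.750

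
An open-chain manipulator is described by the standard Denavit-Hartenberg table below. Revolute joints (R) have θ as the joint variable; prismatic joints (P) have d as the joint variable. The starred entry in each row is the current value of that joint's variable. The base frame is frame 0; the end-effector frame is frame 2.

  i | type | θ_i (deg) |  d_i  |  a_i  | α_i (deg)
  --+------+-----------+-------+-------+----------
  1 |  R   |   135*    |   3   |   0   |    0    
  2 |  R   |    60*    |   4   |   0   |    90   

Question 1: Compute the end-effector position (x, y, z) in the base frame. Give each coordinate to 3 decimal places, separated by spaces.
0.000 0.000 7.000

after link 1: o_1 = (0.0000, 0.0000, 3.0000)
after link 2: o_2 = (0.0000, 0.0000, 7.0000)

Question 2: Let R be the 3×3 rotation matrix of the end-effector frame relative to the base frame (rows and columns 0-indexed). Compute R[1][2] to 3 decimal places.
0.966

End-effector z-axis (col 2 of R) = (-0.2588,0.9659,0.0000)
R[1][2] = 0.9659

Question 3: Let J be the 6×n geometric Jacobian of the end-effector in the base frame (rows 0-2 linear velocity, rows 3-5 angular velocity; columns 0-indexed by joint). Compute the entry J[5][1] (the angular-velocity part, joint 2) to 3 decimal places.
1.000

axis z_1 = (0.0000,0.0000,1.0000); lever o_n−o_1 = (0.0000,0.0000,4.0000)
cross product → J_v[:, 1] = (0.0000,0.0000,0.0000)
J_ω[:, 1] = z_1
entry J[5][1] = 1.0000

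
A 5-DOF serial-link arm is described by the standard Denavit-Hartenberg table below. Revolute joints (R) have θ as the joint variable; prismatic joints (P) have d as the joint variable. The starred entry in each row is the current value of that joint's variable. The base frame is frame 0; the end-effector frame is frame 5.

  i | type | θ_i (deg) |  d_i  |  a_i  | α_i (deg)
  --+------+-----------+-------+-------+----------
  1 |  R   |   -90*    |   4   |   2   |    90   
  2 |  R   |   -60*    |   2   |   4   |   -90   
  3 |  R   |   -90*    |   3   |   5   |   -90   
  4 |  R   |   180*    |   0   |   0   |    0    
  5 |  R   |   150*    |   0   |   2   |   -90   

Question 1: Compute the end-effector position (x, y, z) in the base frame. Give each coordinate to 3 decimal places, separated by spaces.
after link 1: o_1 = (0.0000, -2.0000, 4.0000)
after link 2: o_2 = (-2.0000, -4.0000, 0.5359)
after link 3: o_3 = (-7.0000, -6.5981, 2.0359)
after link 4: o_4 = (-7.0000, -6.5981, 2.0359)
after link 5: o_5 = (-8.7321, -7.4641, 2.5359)

-8.732 -7.464 2.536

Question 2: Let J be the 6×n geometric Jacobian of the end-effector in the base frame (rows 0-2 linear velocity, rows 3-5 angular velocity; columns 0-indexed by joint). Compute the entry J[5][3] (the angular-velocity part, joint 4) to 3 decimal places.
-0.866

axis z_3 = (0.0000,-0.5000,-0.8660); lever o_n−o_3 = (-1.7321,-0.8660,0.5000)
cross product → J_v[:, 3] = (-1.0000,1.5000,-0.8660)
J_ω[:, 3] = z_3
entry J[5][3] = -0.8660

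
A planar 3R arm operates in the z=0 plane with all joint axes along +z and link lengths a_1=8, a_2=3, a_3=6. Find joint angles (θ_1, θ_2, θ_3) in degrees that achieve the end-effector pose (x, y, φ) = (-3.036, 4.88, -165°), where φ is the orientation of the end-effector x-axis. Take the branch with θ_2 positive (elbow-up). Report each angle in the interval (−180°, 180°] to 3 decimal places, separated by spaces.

44.995 120.003 30.001

wrist centre = target − a_3·(cos φ, sin φ) = (2.7596, 6.4329)
cos θ_2 = (48.9975−8²−3²)/(2·8·3) = -0.5001; θ_2 = 120.0034° (elbow-up)
β = atan2(6.4329,2.7596) = 66.7819°; ψ = atan2(2.5980,6.4998) = 21.7866°
θ_1 = β − ψ = 44.9953°
θ_3 = φ − θ_1 − θ_2 = 30.0013° (wrapped to (-180°,180°])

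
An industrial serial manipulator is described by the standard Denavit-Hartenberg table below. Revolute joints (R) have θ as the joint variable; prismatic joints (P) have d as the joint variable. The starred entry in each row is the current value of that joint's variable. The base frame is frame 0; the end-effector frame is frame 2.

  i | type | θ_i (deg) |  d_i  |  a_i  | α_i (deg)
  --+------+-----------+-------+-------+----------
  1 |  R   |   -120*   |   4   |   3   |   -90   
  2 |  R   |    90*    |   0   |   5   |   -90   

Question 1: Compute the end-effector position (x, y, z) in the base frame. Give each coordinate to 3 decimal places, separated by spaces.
-1.500 -2.598 -1.000

after link 1: o_1 = (-1.5000, -2.5981, 4.0000)
after link 2: o_2 = (-1.5000, -2.5981, -1.0000)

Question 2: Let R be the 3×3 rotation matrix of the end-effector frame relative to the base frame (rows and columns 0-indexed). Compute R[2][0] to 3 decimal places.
End-effector x-axis (col 0 of R) = (0.0000,-0.0000,-1.0000)
R[2][0] = -1.0000

-1.000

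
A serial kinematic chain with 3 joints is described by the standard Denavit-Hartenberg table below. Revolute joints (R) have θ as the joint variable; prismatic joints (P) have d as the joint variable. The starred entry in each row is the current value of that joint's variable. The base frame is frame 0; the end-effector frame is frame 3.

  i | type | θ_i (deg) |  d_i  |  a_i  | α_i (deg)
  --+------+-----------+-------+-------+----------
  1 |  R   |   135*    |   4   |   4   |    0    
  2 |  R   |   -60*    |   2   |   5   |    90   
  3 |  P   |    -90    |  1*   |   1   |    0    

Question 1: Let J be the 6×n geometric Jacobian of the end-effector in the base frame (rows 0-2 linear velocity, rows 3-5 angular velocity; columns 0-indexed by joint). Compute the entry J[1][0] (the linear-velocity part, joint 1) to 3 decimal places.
-0.568

axis z_0 = ẑ; lever o_n−o_0 = (-0.5684,7.3992,5.0000)
cross product → J_v[:, 0] = (-7.3992,-0.5684,0.0000)
J_ω[:, 0] = z_0
entry J[1][0] = -0.5684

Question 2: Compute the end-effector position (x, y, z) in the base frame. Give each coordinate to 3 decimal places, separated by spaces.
-0.568 7.399 5.000

after link 1: o_1 = (-2.8284, 2.8284, 4.0000)
after link 2: o_2 = (-1.5343, 7.6581, 6.0000)
after link 3: o_3 = (-0.5684, 7.3992, 5.0000)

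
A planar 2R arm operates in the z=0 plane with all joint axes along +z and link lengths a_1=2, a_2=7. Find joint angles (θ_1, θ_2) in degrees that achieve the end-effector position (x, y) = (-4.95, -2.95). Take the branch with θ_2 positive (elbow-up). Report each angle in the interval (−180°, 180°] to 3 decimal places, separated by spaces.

cos θ_2 = (33.2050−2²−7²)/(2·2·7) = -0.7070; θ_2 = 134.9885° (elbow-up)
β = atan2(-2.9500,-4.9500) = -149.2068°; ψ = atan2(4.9507,-2.9488) = 120.7788°
θ_1 = β − ψ = -269.9855°

90.014 134.988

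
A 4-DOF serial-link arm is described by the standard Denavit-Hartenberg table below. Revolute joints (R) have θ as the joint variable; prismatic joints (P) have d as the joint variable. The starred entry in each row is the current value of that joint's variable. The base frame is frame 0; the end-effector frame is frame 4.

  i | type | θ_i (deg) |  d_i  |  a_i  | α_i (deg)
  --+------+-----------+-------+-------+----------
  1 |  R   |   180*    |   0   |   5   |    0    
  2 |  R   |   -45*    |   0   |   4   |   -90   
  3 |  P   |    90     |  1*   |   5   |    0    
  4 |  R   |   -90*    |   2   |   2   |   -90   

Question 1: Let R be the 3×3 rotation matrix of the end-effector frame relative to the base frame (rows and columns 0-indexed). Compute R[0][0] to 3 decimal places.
-0.707

End-effector x-axis (col 0 of R) = (-0.7071,0.7071,0.0000)
R[0][0] = -0.7071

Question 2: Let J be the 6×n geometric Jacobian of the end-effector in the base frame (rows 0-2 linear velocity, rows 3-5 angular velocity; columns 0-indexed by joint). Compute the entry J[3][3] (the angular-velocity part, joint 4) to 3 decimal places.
axis z_3 = (-0.7071,-0.7071,0.0000); lever o_n−o_3 = (-2.8284,0.0000,0.0000)
cross product → J_v[:, 3] = (-0.0000,-0.0000,-2.0000)
J_ω[:, 3] = z_3
entry J[3][3] = -0.7071

-0.707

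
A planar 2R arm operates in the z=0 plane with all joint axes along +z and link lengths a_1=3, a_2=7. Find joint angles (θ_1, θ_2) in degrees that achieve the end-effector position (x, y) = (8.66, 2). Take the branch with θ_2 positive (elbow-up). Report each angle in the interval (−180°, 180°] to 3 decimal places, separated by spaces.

cos θ_2 = (78.9956−3²−7²)/(2·3·7) = 0.4999; θ_2 = 60.0069° (elbow-up)
β = atan2(2.0000,8.6600) = 13.0043°; ψ = atan2(6.0626,6.4993) = 43.0091°
θ_1 = β − ψ = -30.0049°

-30.005 60.007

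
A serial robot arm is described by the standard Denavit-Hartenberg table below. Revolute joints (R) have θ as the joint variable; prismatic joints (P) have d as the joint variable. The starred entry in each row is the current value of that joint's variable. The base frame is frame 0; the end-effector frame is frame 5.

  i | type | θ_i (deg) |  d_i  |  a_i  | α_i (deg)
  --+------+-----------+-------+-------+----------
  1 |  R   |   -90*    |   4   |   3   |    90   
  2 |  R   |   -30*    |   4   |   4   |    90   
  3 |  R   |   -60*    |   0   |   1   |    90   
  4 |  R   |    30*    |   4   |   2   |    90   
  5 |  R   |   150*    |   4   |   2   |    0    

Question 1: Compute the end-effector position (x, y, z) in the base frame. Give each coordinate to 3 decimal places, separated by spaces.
after link 1: o_1 = (0.0000, -3.0000, 4.0000)
after link 2: o_2 = (-4.0000, -6.4641, 2.0000)
after link 3: o_3 = (-3.1340, -6.8971, 1.7500)
after link 4: o_4 = (0.3660, -4.1471, 2.1830)
after link 5: o_5 = (1.2990, -5.7787, 6.2410)

1.299 -5.779 6.241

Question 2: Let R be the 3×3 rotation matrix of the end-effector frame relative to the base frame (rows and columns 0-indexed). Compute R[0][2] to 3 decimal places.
0.433

End-effector z-axis (col 2 of R) = (0.4330,-0.6495,0.6250)
R[0][2] = 0.4330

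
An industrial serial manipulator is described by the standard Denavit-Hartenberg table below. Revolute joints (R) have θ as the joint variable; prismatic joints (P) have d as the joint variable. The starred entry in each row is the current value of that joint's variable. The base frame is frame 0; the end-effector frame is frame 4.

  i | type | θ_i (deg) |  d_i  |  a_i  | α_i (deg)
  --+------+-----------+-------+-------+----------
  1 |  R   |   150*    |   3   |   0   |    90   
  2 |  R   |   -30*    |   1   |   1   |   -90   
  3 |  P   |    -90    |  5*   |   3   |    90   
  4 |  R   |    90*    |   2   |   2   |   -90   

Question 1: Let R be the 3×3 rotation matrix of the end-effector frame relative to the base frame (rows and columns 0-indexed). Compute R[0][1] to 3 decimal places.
End-effector y-axis (col 1 of R) = (-0.7500,0.4330,-0.5000)
R[0][1] = -0.7500

-0.750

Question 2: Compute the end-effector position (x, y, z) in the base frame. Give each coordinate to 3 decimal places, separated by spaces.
-0.281 4.781 9.562

after link 1: o_1 = (0.0000, 0.0000, 3.0000)
after link 2: o_2 = (-0.2500, 1.2990, 2.5000)
after link 3: o_3 = (-0.9151, 5.1471, 6.8301)
after link 4: o_4 = (-0.2811, 4.7811, 9.5622)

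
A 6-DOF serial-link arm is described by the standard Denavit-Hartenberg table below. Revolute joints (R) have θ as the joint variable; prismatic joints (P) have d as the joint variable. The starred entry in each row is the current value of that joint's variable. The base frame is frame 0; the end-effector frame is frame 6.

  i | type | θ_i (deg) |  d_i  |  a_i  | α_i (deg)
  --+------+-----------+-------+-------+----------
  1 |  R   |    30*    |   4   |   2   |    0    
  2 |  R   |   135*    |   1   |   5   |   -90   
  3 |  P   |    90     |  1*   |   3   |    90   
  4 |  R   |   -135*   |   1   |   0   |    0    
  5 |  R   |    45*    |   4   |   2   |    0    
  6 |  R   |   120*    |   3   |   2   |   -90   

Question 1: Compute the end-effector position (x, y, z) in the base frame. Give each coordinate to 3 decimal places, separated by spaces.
after link 1: o_1 = (1.7321, 1.0000, 4.0000)
after link 2: o_2 = (-3.0976, 2.2941, 5.0000)
after link 3: o_3 = (-3.3564, 1.3282, 2.0000)
after link 4: o_4 = (-4.3223, 1.5870, 2.0000)
after link 5: o_5 = (-7.6684, 4.5541, 2.0000)
after link 6: o_6 = (-10.8250, 4.3646, 0.2679)

-10.825 4.365 0.268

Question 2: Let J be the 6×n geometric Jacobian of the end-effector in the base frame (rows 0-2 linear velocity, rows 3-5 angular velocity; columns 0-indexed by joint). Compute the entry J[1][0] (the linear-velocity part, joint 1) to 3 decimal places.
axis z_0 = ẑ; lever o_n−o_0 = (-10.8250,4.3646,0.2679)
cross product → J_v[:, 0] = (-4.3646,-10.8250,0.0000)
J_ω[:, 0] = z_0
entry J[1][0] = -10.8250

-10.825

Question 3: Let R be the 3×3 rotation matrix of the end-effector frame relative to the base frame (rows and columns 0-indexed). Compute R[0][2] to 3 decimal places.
End-effector z-axis (col 2 of R) = (-0.2241,-0.8365,0.5000)
R[0][2] = -0.2241

-0.224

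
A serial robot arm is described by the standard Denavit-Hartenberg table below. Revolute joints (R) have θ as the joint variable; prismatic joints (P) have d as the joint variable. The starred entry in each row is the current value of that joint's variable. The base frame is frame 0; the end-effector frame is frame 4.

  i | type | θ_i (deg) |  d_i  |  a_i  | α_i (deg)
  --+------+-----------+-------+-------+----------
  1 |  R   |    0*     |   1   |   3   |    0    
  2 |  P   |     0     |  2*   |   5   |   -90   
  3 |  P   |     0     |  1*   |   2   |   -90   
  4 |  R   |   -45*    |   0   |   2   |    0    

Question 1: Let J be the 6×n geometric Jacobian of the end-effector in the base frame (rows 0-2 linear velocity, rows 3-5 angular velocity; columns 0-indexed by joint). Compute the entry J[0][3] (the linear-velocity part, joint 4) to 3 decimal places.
1.414

axis z_3 = (0.0000,0.0000,-1.0000); lever o_n−o_3 = (1.4142,1.4142,0.0000)
cross product → J_v[:, 3] = (1.4142,-1.4142,-0.0000)
J_ω[:, 3] = z_3
entry J[0][3] = 1.4142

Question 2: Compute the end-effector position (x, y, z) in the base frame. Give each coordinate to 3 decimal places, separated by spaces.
after link 1: o_1 = (3.0000, 0.0000, 1.0000)
after link 2: o_2 = (8.0000, 0.0000, 3.0000)
after link 3: o_3 = (10.0000, 1.0000, 3.0000)
after link 4: o_4 = (11.4142, 2.4142, 3.0000)

11.414 2.414 3.000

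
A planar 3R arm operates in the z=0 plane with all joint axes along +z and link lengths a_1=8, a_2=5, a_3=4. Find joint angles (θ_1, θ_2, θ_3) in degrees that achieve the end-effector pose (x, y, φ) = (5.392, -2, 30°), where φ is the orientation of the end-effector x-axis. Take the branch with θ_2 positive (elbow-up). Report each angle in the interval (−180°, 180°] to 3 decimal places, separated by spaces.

wrist centre = target − a_3·(cos φ, sin φ) = (1.9279, -4.0000)
cos θ_2 = (19.7168−8²−5²)/(2·8·5) = -0.8660; θ_2 = 150.0017° (elbow-up)
β = atan2(-4.0000,1.9279) = -64.2671°; ψ = atan2(2.4999,3.6698) = 34.2627°
θ_1 = β − ψ = -98.5299°
θ_3 = φ − θ_1 − θ_2 = -21.4718° (wrapped to (-180°,180°])

-98.530 150.002 -21.472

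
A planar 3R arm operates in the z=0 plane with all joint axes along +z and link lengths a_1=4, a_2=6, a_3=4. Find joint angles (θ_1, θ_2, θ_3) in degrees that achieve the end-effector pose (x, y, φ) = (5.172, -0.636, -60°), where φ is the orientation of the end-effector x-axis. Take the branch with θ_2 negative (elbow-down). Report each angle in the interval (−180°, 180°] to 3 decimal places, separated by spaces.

134.991 -134.999 -59.993

wrist centre = target − a_3·(cos φ, sin φ) = (3.1720, 2.8281)
cos θ_2 = (18.0597−4²−6²)/(2·4·6) = -0.7071; θ_2 = -134.9985° (elbow-down)
β = atan2(2.8281,3.1720) = 41.7197°; ψ = atan2(-4.2427,-0.2425) = -93.2717°
θ_1 = β − ψ = 134.9913°
θ_3 = φ − θ_1 − θ_2 = -59.9928° (wrapped to (-180°,180°])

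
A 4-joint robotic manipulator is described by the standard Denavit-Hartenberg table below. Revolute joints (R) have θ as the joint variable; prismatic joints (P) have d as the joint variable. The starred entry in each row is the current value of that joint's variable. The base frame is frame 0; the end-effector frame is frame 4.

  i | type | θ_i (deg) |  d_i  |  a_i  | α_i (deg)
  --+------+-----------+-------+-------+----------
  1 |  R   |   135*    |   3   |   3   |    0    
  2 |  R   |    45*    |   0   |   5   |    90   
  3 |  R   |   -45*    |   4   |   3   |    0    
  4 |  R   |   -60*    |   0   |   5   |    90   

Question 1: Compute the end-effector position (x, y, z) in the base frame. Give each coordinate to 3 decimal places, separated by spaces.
after link 1: o_1 = (-2.1213, 2.1213, 3.0000)
after link 2: o_2 = (-7.1213, 2.1213, 3.0000)
after link 3: o_3 = (-9.2426, 6.1213, 0.8787)
after link 4: o_4 = (-7.9485, 6.1213, -3.9509)

-7.949 6.121 -3.951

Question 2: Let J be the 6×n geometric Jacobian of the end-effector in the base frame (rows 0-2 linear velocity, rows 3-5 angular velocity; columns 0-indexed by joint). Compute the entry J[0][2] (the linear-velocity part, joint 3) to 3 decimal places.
axis z_2 = (0.0000,1.0000,0.0000); lever o_n−o_2 = (-0.8272,4.0000,-6.9509)
cross product → J_v[:, 2] = (-6.9509,0.0000,0.8272)
J_ω[:, 2] = z_2
entry J[0][2] = -6.9509

-6.951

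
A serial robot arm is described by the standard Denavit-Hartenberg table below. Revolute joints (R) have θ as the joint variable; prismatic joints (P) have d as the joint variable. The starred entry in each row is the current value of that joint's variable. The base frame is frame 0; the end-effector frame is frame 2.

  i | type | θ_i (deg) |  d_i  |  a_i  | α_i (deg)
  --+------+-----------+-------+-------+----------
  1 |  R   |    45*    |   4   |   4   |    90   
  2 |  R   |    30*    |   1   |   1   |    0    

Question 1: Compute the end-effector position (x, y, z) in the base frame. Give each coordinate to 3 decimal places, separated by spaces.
after link 1: o_1 = (2.8284, 2.8284, 4.0000)
after link 2: o_2 = (4.1479, 2.7337, 4.5000)

4.148 2.734 4.500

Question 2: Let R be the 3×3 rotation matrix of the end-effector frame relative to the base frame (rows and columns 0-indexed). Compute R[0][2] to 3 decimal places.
0.707

End-effector z-axis (col 2 of R) = (0.7071,-0.7071,0.0000)
R[0][2] = 0.7071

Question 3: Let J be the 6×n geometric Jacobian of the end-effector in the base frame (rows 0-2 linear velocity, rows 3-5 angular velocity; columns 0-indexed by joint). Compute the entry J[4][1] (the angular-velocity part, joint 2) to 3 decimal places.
axis z_1 = (0.7071,-0.7071,0.0000); lever o_n−o_1 = (1.3195,-0.0947,0.5000)
cross product → J_v[:, 1] = (-0.3536,-0.3536,0.8660)
J_ω[:, 1] = z_1
entry J[4][1] = -0.7071

-0.707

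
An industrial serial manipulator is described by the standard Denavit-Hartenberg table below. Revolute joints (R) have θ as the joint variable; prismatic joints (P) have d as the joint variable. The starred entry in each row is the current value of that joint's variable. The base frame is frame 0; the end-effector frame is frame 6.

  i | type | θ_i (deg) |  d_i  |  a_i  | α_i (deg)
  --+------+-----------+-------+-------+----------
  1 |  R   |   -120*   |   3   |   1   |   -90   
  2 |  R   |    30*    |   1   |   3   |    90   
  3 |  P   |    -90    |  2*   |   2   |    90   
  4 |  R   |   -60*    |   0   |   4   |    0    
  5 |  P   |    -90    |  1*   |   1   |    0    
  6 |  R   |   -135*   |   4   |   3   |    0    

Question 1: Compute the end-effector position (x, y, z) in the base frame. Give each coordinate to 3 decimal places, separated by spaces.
after link 1: o_1 = (-0.5000, -0.8660, 3.0000)
after link 2: o_2 = (-0.9330, -3.6160, 1.5000)
after link 3: o_3 = (-3.1651, -3.4821, 3.2321)
after link 4: o_4 = (-4.0311, -0.9821, 0.2321)
after link 5: o_5 = (-2.7231, -0.4486, 0.2990)
after link 6: o_6 = (-2.3879, 1.6849, 4.8086)

-2.388 1.685 4.809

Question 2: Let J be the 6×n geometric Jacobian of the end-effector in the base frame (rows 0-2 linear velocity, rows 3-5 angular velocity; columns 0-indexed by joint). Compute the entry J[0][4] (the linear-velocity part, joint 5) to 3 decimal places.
0.433

prismatic axis z_4 = (0.4330,0.7500,0.5000)
J_v[:, 4] = z_4; J_ω[:, 4] = (0,0,0)
entry J[0][4] = 0.4330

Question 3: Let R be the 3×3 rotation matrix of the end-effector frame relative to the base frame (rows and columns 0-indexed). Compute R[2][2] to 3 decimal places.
0.500

End-effector z-axis (col 2 of R) = (0.4330,0.7500,0.5000)
R[2][2] = 0.5000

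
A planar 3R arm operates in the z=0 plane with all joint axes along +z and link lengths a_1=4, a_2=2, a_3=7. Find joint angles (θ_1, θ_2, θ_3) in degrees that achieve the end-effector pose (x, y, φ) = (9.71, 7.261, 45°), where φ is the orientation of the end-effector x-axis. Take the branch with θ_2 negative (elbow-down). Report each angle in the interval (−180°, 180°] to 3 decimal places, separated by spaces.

45.002 -59.992 59.990

wrist centre = target − a_3·(cos φ, sin φ) = (4.7603, 2.3113)
cos θ_2 = (28.0019−4²−2²)/(2·4·2) = 0.5001; θ_2 = -59.9922° (elbow-down)
β = atan2(2.3113,4.7603) = 25.8980°; ψ = atan2(-1.7319,5.0002) = -19.1044°
θ_1 = β − ψ = 45.0024°
θ_3 = φ − θ_1 − θ_2 = 59.9898° (wrapped to (-180°,180°])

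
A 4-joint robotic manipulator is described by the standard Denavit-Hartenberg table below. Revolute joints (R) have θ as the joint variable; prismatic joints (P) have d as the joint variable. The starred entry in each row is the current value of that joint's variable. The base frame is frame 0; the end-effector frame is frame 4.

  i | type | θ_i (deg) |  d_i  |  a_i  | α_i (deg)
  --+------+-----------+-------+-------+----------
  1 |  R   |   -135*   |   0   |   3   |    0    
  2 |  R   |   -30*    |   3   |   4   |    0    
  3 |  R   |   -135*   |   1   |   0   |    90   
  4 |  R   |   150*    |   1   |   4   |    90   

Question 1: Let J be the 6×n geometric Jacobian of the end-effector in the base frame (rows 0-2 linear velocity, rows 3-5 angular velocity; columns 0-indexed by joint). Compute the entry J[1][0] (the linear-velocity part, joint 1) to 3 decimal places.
-6.851

axis z_0 = ẑ; lever o_n−o_0 = (-6.8510,-6.6566,6.0000)
cross product → J_v[:, 0] = (6.6566,-6.8510,0.0000)
J_ω[:, 0] = z_0
entry J[1][0] = -6.8510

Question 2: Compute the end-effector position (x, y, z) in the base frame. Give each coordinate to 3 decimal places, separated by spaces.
-6.851 -6.657 6.000

after link 1: o_1 = (-2.1213, -2.1213, 0.0000)
after link 2: o_2 = (-5.9850, -3.1566, 3.0000)
after link 3: o_3 = (-5.9850, -3.1566, 4.0000)
after link 4: o_4 = (-6.8510, -6.6566, 6.0000)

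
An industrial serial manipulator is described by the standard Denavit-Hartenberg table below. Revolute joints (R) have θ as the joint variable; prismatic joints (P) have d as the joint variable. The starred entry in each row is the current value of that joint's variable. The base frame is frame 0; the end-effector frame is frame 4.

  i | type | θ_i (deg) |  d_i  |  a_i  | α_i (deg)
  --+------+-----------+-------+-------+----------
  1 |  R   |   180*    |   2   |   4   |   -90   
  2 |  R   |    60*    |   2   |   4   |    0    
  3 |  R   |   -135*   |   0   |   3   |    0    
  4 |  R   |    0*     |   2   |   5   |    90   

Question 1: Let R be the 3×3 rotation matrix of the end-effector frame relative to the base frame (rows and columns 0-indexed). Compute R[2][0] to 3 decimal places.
0.966

End-effector x-axis (col 0 of R) = (-0.2588,0.0000,0.9659)
R[2][0] = 0.9659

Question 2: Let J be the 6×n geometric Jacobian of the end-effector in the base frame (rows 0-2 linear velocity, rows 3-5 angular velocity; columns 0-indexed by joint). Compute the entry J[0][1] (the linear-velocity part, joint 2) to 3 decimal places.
axis z_1 = (-0.0000,-1.0000,0.0000); lever o_n−o_1 = (-4.0706,-4.0000,4.2633)
cross product → J_v[:, 1] = (-4.2633,0.0000,-4.0706)
J_ω[:, 1] = z_1
entry J[0][1] = -4.2633

-4.263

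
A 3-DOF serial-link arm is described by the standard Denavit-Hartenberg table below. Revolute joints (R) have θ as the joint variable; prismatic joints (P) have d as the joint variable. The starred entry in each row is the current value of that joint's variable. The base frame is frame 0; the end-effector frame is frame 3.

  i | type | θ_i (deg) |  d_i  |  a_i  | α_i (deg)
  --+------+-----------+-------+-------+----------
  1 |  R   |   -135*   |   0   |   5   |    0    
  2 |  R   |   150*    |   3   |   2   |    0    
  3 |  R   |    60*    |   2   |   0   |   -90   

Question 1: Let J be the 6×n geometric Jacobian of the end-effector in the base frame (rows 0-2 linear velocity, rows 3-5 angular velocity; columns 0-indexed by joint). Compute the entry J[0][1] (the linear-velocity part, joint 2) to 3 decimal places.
axis z_1 = (0.0000,0.0000,1.0000); lever o_n−o_1 = (1.9319,0.5176,5.0000)
cross product → J_v[:, 1] = (-0.5176,1.9319,0.0000)
J_ω[:, 1] = z_1
entry J[0][1] = -0.5176

-0.518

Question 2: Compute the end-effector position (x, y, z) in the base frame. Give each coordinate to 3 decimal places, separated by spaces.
-1.604 -3.018 5.000

after link 1: o_1 = (-3.5355, -3.5355, 0.0000)
after link 2: o_2 = (-1.6037, -3.0179, 3.0000)
after link 3: o_3 = (-1.6037, -3.0179, 5.0000)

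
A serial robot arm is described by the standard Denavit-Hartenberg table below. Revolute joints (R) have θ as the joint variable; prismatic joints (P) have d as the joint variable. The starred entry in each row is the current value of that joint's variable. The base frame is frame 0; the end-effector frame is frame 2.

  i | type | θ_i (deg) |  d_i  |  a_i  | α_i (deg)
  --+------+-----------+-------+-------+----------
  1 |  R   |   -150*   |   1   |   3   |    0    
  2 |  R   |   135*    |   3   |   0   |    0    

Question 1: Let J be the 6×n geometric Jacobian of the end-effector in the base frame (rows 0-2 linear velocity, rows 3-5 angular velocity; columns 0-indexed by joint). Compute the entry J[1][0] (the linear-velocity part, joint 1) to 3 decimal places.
axis z_0 = ẑ; lever o_n−o_0 = (-2.5981,-1.5000,4.0000)
cross product → J_v[:, 0] = (1.5000,-2.5981,0.0000)
J_ω[:, 0] = z_0
entry J[1][0] = -2.5981

-2.598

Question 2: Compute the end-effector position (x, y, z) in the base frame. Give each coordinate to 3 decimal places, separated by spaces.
-2.598 -1.500 4.000

after link 1: o_1 = (-2.5981, -1.5000, 1.0000)
after link 2: o_2 = (-2.5981, -1.5000, 4.0000)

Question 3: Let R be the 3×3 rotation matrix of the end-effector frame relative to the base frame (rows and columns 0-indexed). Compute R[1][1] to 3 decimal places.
End-effector y-axis (col 1 of R) = (0.2588,0.9659,0.0000)
R[1][1] = 0.9659

0.966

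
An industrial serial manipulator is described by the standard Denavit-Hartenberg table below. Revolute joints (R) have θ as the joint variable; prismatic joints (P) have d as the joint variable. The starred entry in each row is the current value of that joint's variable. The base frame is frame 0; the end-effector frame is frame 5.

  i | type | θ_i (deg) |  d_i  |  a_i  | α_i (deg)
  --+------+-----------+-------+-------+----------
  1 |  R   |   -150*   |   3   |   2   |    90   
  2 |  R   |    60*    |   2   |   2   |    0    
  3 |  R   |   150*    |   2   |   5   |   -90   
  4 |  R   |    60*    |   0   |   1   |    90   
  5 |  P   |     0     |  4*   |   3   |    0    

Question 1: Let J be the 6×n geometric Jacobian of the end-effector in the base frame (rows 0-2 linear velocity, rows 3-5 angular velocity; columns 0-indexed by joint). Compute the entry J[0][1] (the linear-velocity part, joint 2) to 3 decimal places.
axis z_1 = (-0.5000,0.8660,0.0000); lever o_n−o_1 = (5.7141,6.2272,-3.5000)
cross product → J_v[:, 1] = (-3.0311,-1.7500,-8.0622)
J_ω[:, 1] = z_1
entry J[0][1] = -3.0311

-3.031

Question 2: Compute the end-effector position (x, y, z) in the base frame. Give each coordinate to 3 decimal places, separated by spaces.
after link 1: o_1 = (-1.7321, -1.0000, 3.0000)
after link 2: o_2 = (-3.5981, 0.2321, 4.7321)
after link 3: o_3 = (-0.8481, 4.1292, 2.2321)
after link 4: o_4 = (-0.0401, 3.5957, 1.9821)
after link 5: o_5 = (3.9821, 5.2272, -0.5000)

3.982 5.227 -0.500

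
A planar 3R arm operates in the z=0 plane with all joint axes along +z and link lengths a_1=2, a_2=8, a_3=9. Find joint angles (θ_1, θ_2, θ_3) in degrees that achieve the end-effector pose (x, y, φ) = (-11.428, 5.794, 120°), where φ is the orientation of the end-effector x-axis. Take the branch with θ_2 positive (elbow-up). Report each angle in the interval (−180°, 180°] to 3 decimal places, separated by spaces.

wrist centre = target − a_3·(cos φ, sin φ) = (-6.9280, -2.0002)
cos θ_2 = (51.9981−2²−8²)/(2·2·8) = -0.5001; θ_2 = 120.0039° (elbow-up)
β = atan2(-2.0002,-6.9280) = -163.8957°; ψ = atan2(6.9279,-2.0005) = 106.1063°
θ_1 = β − ψ = -270.0020°
θ_3 = φ − θ_1 − θ_2 = -90.0019° (wrapped to (-180°,180°])

89.998 120.004 -90.002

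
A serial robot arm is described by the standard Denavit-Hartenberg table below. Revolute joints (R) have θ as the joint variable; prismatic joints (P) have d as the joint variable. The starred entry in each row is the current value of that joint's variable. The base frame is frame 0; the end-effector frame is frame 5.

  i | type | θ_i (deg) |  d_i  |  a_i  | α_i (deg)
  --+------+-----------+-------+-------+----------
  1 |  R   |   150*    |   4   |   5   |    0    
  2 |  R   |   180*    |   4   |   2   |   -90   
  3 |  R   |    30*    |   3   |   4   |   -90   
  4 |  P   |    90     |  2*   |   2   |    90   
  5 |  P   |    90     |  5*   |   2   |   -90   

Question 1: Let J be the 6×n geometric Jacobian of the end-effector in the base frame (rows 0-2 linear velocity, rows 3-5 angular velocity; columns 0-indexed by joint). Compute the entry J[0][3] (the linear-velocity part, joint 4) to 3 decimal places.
prismatic axis z_3 = (-0.4330,0.2500,-0.8660)
J_v[:, 3] = z_3; J_ω[:, 3] = (0,0,0)
entry J[0][3] = -0.4330

-0.433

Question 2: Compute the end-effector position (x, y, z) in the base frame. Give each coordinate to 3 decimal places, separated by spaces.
after link 1: o_1 = (-4.3301, 2.5000, 4.0000)
after link 2: o_2 = (-2.5981, 1.5000, 8.0000)
after link 3: o_3 = (1.9019, 2.3660, 6.0000)
after link 4: o_4 = (0.0359, 1.1340, 4.2679)
after link 5: o_5 = (2.9199, -0.5311, 0.0359)

2.920 -0.531 0.036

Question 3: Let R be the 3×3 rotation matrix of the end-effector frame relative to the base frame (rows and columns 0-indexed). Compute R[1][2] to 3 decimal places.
End-effector z-axis (col 2 of R) = (0.5000,0.8660,0.0000)
R[1][2] = 0.8660

0.866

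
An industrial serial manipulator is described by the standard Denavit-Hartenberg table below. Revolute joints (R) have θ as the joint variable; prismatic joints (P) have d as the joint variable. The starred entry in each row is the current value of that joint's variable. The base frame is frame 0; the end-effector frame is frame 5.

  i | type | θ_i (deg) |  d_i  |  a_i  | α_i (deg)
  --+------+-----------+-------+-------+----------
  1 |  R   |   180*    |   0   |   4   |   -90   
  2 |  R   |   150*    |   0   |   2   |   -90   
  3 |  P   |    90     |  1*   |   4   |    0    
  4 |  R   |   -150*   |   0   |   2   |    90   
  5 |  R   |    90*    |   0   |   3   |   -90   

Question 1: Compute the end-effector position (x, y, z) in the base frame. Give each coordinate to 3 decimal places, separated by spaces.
0.598 2.268 1.964

after link 1: o_1 = (-4.0000, 0.0000, 0.0000)
after link 2: o_2 = (-2.2679, 0.0000, -1.0000)
after link 3: o_3 = (-1.7679, 4.0000, -0.1340)
after link 4: o_4 = (-0.9019, 2.2679, -0.6340)
after link 5: o_5 = (0.5981, 2.2679, 1.9641)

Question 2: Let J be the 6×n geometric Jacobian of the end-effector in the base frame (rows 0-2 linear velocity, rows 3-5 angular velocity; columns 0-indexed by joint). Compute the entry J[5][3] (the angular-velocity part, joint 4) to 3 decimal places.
0.866

axis z_3 = (0.5000,-0.0000,0.8660); lever o_n−o_3 = (2.3660,-1.7321,2.0981)
cross product → J_v[:, 3] = (1.5000,1.0000,-0.8660)
J_ω[:, 3] = z_3
entry J[5][3] = 0.8660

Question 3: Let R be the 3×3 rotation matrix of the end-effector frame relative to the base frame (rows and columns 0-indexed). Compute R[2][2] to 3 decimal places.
0.250

End-effector z-axis (col 2 of R) = (-0.4330,0.8660,0.2500)
R[2][2] = 0.2500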